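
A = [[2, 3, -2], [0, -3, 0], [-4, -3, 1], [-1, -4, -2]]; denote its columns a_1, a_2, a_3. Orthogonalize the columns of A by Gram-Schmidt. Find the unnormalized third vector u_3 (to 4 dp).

e_1 = a_1/‖a_1‖ = (2, 0, -4, -1)/4.5826 = (0.4364, 0.0000, -0.8729, -0.2182).
r_{12} = e_1·a_2 = 4.8008.
u_2 = a_2 − 4.8008·e_1 = (0.9048, -3.0000, 1.1905, -2.9524).
‖u_2‖ = 4.4668, so e_2 = (0.2026, -0.6716, 0.2665, -0.6610).
r_{13} = e_1·a_3 = -1.3093; r_{23} = e_2·a_3 = 1.1833.
u_3 = a_3 + 1.3093·e_1 − 1.1833·e_2 = (-1.6683, 0.7947, -0.4582, -1.5036).

u_3 = (-1.6683, 0.7947, -0.4582, -1.5036)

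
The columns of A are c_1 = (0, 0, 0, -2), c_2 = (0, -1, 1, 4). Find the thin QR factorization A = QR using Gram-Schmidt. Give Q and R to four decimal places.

Q = [[0.0000, 0.0000], [0.0000, -0.7071], [0.0000, 0.7071], [-1.0000, 0.0000]], R = [[2.0000, -4.0000], [0.0000, 1.4142]]

c_1 = (0, 0, 0, -2); ‖c_1‖ = 2.0000, so e_1 = (0.0000, 0.0000, 0.0000, -1.0000).
e_1·c_2 = 0.0000·0 + 0.0000·(-1) + 0.0000·1 + (-1.0000)·4 = -4.0000.
u_2 = c_2 + 4.0000·e_1 = (0.0000, -1.0000, 1.0000, 0.0000).
‖u_2‖ = 1.4142, so e_2 = (0.0000, -0.7071, 0.7071, 0.0000).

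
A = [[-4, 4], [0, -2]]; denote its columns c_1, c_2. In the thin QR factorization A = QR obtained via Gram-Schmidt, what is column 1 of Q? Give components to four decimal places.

e_1 = (-1.0000, 0.0000)

c_1 = (-4, 0); ‖c_1‖ = 4.0000, so e_1 = (-1.0000, 0.0000).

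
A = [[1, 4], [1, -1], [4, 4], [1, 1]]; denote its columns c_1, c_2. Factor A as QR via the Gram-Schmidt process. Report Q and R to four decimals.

Q = [[0.2294, 0.8191], [0.2294, -0.5705], [0.9177, -0.0585], [0.2294, -0.0146]], R = [[4.3589, 4.5883], [0.0000, 3.5982]]

q_1 = c_1/‖c_1‖ = (1, 1, 4, 1)/4.3589 = (0.2294, 0.2294, 0.9177, 0.2294).
r_{12} = q_1·c_2 = 4.5883.
u_2 = c_2 − 4.5883·q_1 = (2.9474, -2.0526, -0.2105, -0.0526).
‖u_2‖ = 3.5982, so q_2 = (0.8191, -0.5705, -0.0585, -0.0146).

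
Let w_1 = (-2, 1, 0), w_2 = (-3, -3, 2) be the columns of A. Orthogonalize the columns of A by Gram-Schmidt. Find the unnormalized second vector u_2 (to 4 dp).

w_1 = (-2, 1, 0); ‖w_1‖ = 2.2361, so e_1 = (-0.8944, 0.4472, 0.0000).
e_1·w_2 = (-0.8944)·(-3) + 0.4472·(-3) + 0.0000·2 = 1.3416.
u_2 = w_2 − 1.3416·e_1 = (-1.8000, -3.6000, 2.0000).

u_2 = (-1.8000, -3.6000, 2.0000)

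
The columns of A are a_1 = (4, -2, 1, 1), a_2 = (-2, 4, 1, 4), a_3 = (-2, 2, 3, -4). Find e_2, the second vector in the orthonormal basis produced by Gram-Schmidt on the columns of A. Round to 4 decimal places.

a_1 = (4, -2, 1, 1); ‖a_1‖ = 4.6904, so e_1 = (0.8528, -0.4264, 0.2132, 0.2132).
e_1·a_2 = 0.8528·(-2) + (-0.4264)·4 + 0.2132·1 + 0.2132·4 = -2.3452.
u_2 = a_2 + 2.3452·e_1 = (0.0000, 3.0000, 1.5000, 4.5000).
‖u_2‖ = 5.6125, so e_2 = (0.0000, 0.5345, 0.2673, 0.8018).

e_2 = (0.0000, 0.5345, 0.2673, 0.8018)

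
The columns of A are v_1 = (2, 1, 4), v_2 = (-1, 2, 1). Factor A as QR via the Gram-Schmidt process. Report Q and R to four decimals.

v_1 = (2, 1, 4); ‖v_1‖ = 4.5826, so q_1 = (0.4364, 0.2182, 0.8729).
q_1·v_2 = 0.4364·(-1) + 0.2182·2 + 0.8729·1 = 0.8729.
u_2 = v_2 − 0.8729·q_1 = (-1.3810, 1.8095, 0.2381).
‖u_2‖ = 2.2887, so q_2 = (-0.6034, 0.7906, 0.1040).

Q = [[0.4364, -0.6034], [0.2182, 0.7906], [0.8729, 0.1040]], R = [[4.5826, 0.8729], [0.0000, 2.2887]]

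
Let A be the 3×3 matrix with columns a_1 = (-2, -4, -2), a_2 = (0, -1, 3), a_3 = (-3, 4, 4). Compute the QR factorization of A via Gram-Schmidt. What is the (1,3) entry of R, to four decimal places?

a_1 = (-2, -4, -2); ‖a_1‖ = 4.8990, so e_1 = (-0.4082, -0.8165, -0.4082).
r_{13} = e_1·a_3 = -3.6742.

r_{13} = -3.6742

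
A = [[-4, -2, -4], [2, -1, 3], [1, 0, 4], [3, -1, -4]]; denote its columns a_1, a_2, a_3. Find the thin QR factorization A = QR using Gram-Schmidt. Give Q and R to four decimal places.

a_1 = (-4, 2, 1, 3); ‖a_1‖ = 5.4772, so q_1 = (-0.7303, 0.3651, 0.1826, 0.5477).
q_1·a_2 = (-0.7303)·(-2) + 0.3651·(-1) + 0.1826·0 + 0.5477·(-1) = 0.5477.
u_2 = a_2 − 0.5477·q_1 = (-1.6000, -1.2000, -0.1000, -1.3000).
‖u_2‖ = 2.3875, so q_2 = (-0.6702, -0.5026, -0.0419, -0.5445).
q_1·a_3 = (-0.7303)·(-4) + 0.3651·3 + 0.1826·4 + 0.5477·(-4) = 2.5560; q_2·a_3 = (-0.6702)·(-4) + (-0.5026)·3 + (-0.0419)·4 + (-0.5445)·(-4) = 3.1833.
u_3 = a_3 − 2.5560·q_1 − 3.1833·q_2 = (0.0000, 3.6667, 3.6667, -3.6667).
‖u_3‖ = 6.3509, so q_3 = (0.0000, 0.5774, 0.5774, -0.5774).

Q = [[-0.7303, -0.6702, 0.0000], [0.3651, -0.5026, 0.5774], [0.1826, -0.0419, 0.5774], [0.5477, -0.5445, -0.5774]], R = [[5.4772, 0.5477, 2.5560], [0.0000, 2.3875, 3.1833], [0.0000, 0.0000, 6.3509]]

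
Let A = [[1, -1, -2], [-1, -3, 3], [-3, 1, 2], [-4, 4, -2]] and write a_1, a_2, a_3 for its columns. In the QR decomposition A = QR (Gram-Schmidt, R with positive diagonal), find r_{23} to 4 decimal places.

r_{23} = -3.6882

q_1 = a_1/‖a_1‖ = (1, -1, -3, -4)/5.1962 = (0.1925, -0.1925, -0.5774, -0.7698).
r_{12} = q_1·a_2 = -3.2717.
u_2 = a_2 + 3.2717·q_1 = (-0.3704, -3.6296, -0.8889, 1.4815).
‖u_2‖ = 4.0369, so q_2 = (-0.0917, -0.8991, -0.2202, 0.3670).
r_{23} = q_2·a_3 = -3.6882.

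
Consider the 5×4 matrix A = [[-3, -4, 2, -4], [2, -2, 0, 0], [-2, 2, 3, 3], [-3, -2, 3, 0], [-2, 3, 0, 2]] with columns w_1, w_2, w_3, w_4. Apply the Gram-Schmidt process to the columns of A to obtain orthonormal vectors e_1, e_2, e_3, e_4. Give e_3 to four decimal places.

e_1 = w_1/‖w_1‖ = (-3, 2, -2, -3, -2)/5.4772 = (-0.5477, 0.3651, -0.3651, -0.5477, -0.3651).
r_{12} = e_1·w_2 = 0.7303.
u_2 = w_2 − 0.7303·e_1 = (-3.6000, -2.2667, 2.2667, -1.6000, 3.2667).
‖u_2‖ = 6.0388, so e_2 = (-0.5961, -0.3754, 0.3754, -0.2650, 0.5409).
r_{13} = e_1·w_3 = -3.8341; r_{23} = e_2·w_3 = -0.8611.
u_3 = w_3 + 3.8341·e_1 + 0.8611·e_2 = (-0.6133, 1.0768, 1.9232, 0.6718, -0.9342).
‖u_3‖ = 2.5610, so e_3 = (-0.2395, 0.4205, 0.7510, 0.2623, -0.3648).

e_3 = (-0.2395, 0.4205, 0.7510, 0.2623, -0.3648)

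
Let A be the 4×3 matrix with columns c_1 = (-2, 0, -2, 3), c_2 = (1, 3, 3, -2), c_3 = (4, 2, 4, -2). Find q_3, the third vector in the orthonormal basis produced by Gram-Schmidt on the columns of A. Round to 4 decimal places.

q_3 = (0.7508, -0.0249, 0.1950, 0.6305)

c_1 = (-2, 0, -2, 3); ‖c_1‖ = 4.1231, so q_1 = (-0.4851, 0.0000, -0.4851, 0.7276).
q_1·c_2 = (-0.4851)·1 + 0.0000·3 + (-0.4851)·3 + 0.7276·(-2) = -3.3955.
u_2 = c_2 + 3.3955·q_1 = (-0.6471, 3.0000, 1.3529, 0.4706).
‖u_2‖ = 3.3868, so q_2 = (-0.1911, 0.8858, 0.3995, 0.1389).
q_1·c_3 = (-0.4851)·4 + 0.0000·2 + (-0.4851)·4 + 0.7276·(-2) = -5.3358; q_2·c_3 = (-0.1911)·4 + 0.8858·2 + 0.3995·4 + 0.1389·(-2) = 2.3274.
u_3 = c_3 + 5.3358·q_1 − 2.3274·q_2 = (1.8564, -0.0615, 0.4821, 1.5590).
‖u_3‖ = 2.4724, so q_3 = (0.7508, -0.0249, 0.1950, 0.6305).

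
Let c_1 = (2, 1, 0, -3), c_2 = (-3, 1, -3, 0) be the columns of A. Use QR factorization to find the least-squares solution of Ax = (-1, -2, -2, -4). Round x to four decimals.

q_1 = c_1/‖c_1‖ = (2, 1, 0, -3)/3.7417 = (0.5345, 0.2673, 0.0000, -0.8018).
r_{12} = q_1·c_2 = -1.3363.
u_2 = c_2 + 1.3363·q_1 = (-2.2857, 1.3571, -3.0000, -1.0714).
‖u_2‖ = 4.1490, so q_2 = (-0.5509, 0.3271, -0.7231, -0.2582).
Qᵀb = (2.1381, 2.3758).
Back-substitute: x_2 = 2.3758/4.1490 = 0.5726.
x_1 = (2.1381 + 1.3363·0.5726)/3.7417 = 0.7759.

x = (0.7759, 0.5726)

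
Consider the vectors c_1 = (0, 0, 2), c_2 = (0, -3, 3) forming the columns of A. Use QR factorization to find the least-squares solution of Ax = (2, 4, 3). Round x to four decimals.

e_1 = c_1/‖c_1‖ = (0, 0, 2)/2.0000 = (0.0000, 0.0000, 1.0000).
r_{12} = e_1·c_2 = 3.0000.
u_2 = c_2 − 3.0000·e_1 = (0.0000, -3.0000, 0.0000).
‖u_2‖ = 3.0000, so e_2 = (0.0000, -1.0000, 0.0000).
Qᵀb = (3.0000, -4.0000).
Back-substitute: x_2 = -4.0000/3.0000 = -1.3333.
x_1 = (3.0000 − 3.0000·(-1.3333))/2.0000 = 3.5000.

x = (3.5000, -1.3333)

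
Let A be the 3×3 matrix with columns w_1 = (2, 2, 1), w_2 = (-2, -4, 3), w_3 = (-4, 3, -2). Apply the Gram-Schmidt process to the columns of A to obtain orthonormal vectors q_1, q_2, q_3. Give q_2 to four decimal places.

q_2 = (0.0000, -0.4472, 0.8944)

w_1 = (2, 2, 1); ‖w_1‖ = 3.0000, so q_1 = (0.6667, 0.6667, 0.3333).
q_1·w_2 = 0.6667·(-2) + 0.6667·(-4) + 0.3333·3 = -3.0000.
u_2 = w_2 + 3.0000·q_1 = (0.0000, -2.0000, 4.0000).
‖u_2‖ = 4.4721, so q_2 = (0.0000, -0.4472, 0.8944).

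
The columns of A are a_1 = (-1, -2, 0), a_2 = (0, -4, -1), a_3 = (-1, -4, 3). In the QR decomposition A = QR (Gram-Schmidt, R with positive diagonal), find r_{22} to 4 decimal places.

a_1 = (-1, -2, 0); ‖a_1‖ = 2.2361, so q_1 = (-0.4472, -0.8944, 0.0000).
q_1·a_2 = (-0.4472)·0 + (-0.8944)·(-4) + 0.0000·(-1) = 3.5777.
u_2 = a_2 − 3.5777·q_1 = (1.6000, -0.8000, -1.0000).
r_{22} = ‖u_2‖ = 2.0494.

r_{22} = 2.0494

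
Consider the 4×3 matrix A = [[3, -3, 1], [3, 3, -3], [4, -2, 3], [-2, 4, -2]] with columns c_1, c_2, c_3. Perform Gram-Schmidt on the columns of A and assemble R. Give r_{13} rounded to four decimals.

c_1 = (3, 3, 4, -2); ‖c_1‖ = 6.1644, so q_1 = (0.4867, 0.4867, 0.6489, -0.3244).
r_{13} = q_1·c_3 = 1.6222.

r_{13} = 1.6222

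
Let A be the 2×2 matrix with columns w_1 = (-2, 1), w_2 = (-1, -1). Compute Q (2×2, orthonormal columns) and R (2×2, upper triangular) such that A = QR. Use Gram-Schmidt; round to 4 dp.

Q = [[-0.8944, -0.4472], [0.4472, -0.8944]], R = [[2.2361, 0.4472], [0.0000, 1.3416]]

q_1 = w_1/‖w_1‖ = (-2, 1)/2.2361 = (-0.8944, 0.4472).
r_{12} = q_1·w_2 = 0.4472.
u_2 = w_2 − 0.4472·q_1 = (-0.6000, -1.2000).
‖u_2‖ = 1.3416, so q_2 = (-0.4472, -0.8944).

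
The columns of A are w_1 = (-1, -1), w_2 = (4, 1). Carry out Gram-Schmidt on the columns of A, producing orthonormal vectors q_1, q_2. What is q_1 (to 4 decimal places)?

w_1 = (-1, -1); ‖w_1‖ = 1.4142, so q_1 = (-0.7071, -0.7071).

q_1 = (-0.7071, -0.7071)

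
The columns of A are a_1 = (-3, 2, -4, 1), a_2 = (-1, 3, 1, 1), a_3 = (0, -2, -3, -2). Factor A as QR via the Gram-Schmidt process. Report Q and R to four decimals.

e_1 = a_1/‖a_1‖ = (-3, 2, -4, 1)/5.4772 = (-0.5477, 0.3651, -0.7303, 0.1826).
r_{12} = e_1·a_2 = 1.0954.
u_2 = a_2 − 1.0954·e_1 = (-0.4000, 2.6000, 1.8000, 0.8000).
‖u_2‖ = 3.2863, so e_2 = (-0.1217, 0.7912, 0.5477, 0.2434).
r_{13} = e_1·a_3 = 1.0954; r_{23} = e_2·a_3 = -3.7123.
u_3 = a_3 − 1.0954·e_1 + 3.7123·e_2 = (0.1481, 0.5370, -0.1667, -1.2963).
‖u_3‖ = 1.4207, so e_3 = (0.1043, 0.3780, -0.1173, -0.9124).

Q = [[-0.5477, -0.1217, 0.1043], [0.3651, 0.7912, 0.3780], [-0.7303, 0.5477, -0.1173], [0.1826, 0.2434, -0.9124]], R = [[5.4772, 1.0954, 1.0954], [0.0000, 3.2863, -3.7123], [0.0000, 0.0000, 1.4207]]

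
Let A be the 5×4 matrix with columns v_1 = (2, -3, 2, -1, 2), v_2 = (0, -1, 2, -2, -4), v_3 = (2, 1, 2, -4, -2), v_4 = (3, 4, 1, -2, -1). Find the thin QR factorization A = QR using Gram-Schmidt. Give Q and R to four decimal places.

Q = [[0.4264, -0.0182, 0.4354, 0.5867], [-0.6396, -0.1729, 0.6290, 0.2695], [0.4264, 0.3822, 0.0295, 0.3522], [-0.2132, -0.3913, -0.6211, 0.6433], [0.4264, -0.8189, 0.1681, -0.2129]], R = [[4.6904, 0.2132, 1.0660, -0.8528], [0.0000, 4.9955, 3.7580, 1.2375], [0.0000, 0.0000, 3.7069, 4.9255], [0.0000, 0.0000, 0.0000, 2.1167]]

v_1 = (2, -3, 2, -1, 2); ‖v_1‖ = 4.6904, so q_1 = (0.4264, -0.6396, 0.4264, -0.2132, 0.4264).
q_1·v_2 = 0.4264·0 + (-0.6396)·(-1) + 0.4264·2 + (-0.2132)·(-2) + 0.4264·(-4) = 0.2132.
u_2 = v_2 − 0.2132·q_1 = (-0.0909, -0.8636, 1.9091, -1.9545, -4.0909).
‖u_2‖ = 4.9955, so q_2 = (-0.0182, -0.1729, 0.3822, -0.3913, -0.8189).
q_1·v_3 = 0.4264·2 + (-0.6396)·1 + 0.4264·2 + (-0.2132)·(-4) + 0.4264·(-2) = 1.0660; q_2·v_3 = (-0.0182)·2 + (-0.1729)·1 + 0.3822·2 + (-0.3913)·(-4) + (-0.8189)·(-2) = 3.7580.
u_3 = v_3 − 1.0660·q_1 − 3.7580·q_2 = (1.6138, 2.3315, 0.1093, -2.3024, 0.6230).
‖u_3‖ = 3.7069, so q_3 = (0.4354, 0.6290, 0.0295, -0.6211, 0.1681).
q_1·v_4 = 0.4264·3 + (-0.6396)·4 + 0.4264·1 + (-0.2132)·(-2) + 0.4264·(-1) = -0.8528; q_2·v_4 = (-0.0182)·3 + (-0.1729)·4 + 0.3822·1 + (-0.3913)·(-2) + (-0.8189)·(-1) = 1.2375; q_3·v_4 = 0.4354·3 + 0.6290·4 + 0.0295·1 + (-0.6211)·(-2) + 0.1681·(-1) = 4.9255.
u_4 = v_4 + 0.8528·q_1 − 1.2375·q_2 − 4.9255·q_3 = (1.2418, 0.5705, 0.7455, 1.3616, -0.4507).
‖u_4‖ = 2.1167, so q_4 = (0.5867, 0.2695, 0.3522, 0.6433, -0.2129).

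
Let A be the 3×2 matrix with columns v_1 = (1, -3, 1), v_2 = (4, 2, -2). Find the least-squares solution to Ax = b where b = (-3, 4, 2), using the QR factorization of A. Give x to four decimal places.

v_1 = (1, -3, 1); ‖v_1‖ = 3.3166, so e_1 = (0.3015, -0.9045, 0.3015).
e_1·v_2 = 0.3015·4 + (-0.9045)·2 + 0.3015·(-2) = -1.2060.
u_2 = v_2 + 1.2060·e_1 = (4.3636, 0.9091, -1.6364).
‖u_2‖ = 4.7482, so e_2 = (0.9190, 0.1915, -0.3446).
Qᵀb = (-3.9196, -2.6804).
Back-substitute: x_2 = -2.6804/4.7482 = -0.5645.
x_1 = (-3.9196 + 1.2060·(-0.5645))/3.3166 = -1.3871.

x = (-1.3871, -0.5645)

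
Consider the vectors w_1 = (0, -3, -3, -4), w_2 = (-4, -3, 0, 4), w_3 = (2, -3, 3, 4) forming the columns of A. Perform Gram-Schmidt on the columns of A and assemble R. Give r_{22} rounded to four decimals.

w_1 = (0, -3, -3, -4); ‖w_1‖ = 5.8310, so q_1 = (0.0000, -0.5145, -0.5145, -0.6860).
q_1·w_2 = 0.0000·(-4) + (-0.5145)·(-3) + (-0.5145)·0 + (-0.6860)·4 = -1.2005.
u_2 = w_2 + 1.2005·q_1 = (-4.0000, -3.6176, -0.6176, 3.1765).
r_{22} = ‖u_2‖ = 6.2896.

r_{22} = 6.2896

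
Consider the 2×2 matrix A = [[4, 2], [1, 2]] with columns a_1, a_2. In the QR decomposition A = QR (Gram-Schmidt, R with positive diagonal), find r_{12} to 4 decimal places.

r_{12} = 2.4254

a_1 = (4, 1); ‖a_1‖ = 4.1231, so e_1 = (0.9701, 0.2425).
r_{12} = e_1·a_2 = 2.4254.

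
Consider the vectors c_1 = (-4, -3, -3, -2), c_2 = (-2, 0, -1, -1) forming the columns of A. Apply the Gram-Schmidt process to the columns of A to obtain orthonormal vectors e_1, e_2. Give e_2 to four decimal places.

e_2 = (-0.5069, 0.8237, 0.0211, -0.2534)

c_1 = (-4, -3, -3, -2); ‖c_1‖ = 6.1644, so e_1 = (-0.6489, -0.4867, -0.4867, -0.3244).
e_1·c_2 = (-0.6489)·(-2) + (-0.4867)·0 + (-0.4867)·(-1) + (-0.3244)·(-1) = 2.1089.
u_2 = c_2 − 2.1089·e_1 = (-0.6316, 1.0263, 0.0263, -0.3158).
‖u_2‖ = 1.2460, so e_2 = (-0.5069, 0.8237, 0.0211, -0.2534).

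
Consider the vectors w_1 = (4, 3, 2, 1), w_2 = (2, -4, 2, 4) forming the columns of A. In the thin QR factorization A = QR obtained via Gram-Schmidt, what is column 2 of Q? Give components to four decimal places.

e_2 = (0.2335, -0.7004, 0.2759, 0.6155)

w_1 = (4, 3, 2, 1); ‖w_1‖ = 5.4772, so e_1 = (0.7303, 0.5477, 0.3651, 0.1826).
e_1·w_2 = 0.7303·2 + 0.5477·(-4) + 0.3651·2 + 0.1826·4 = 0.7303.
u_2 = w_2 − 0.7303·e_1 = (1.4667, -4.4000, 1.7333, 3.8667).
‖u_2‖ = 6.2823, so e_2 = (0.2335, -0.7004, 0.2759, 0.6155).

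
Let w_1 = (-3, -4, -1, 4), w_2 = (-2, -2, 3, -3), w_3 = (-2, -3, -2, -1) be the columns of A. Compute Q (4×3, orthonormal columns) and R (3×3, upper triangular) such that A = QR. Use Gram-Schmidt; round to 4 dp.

Q = [[-0.4629, -0.4064, -0.0858], [-0.6172, -0.4111, -0.2813], [-0.1543, 0.5839, -0.7870], [0.6172, -0.5699, -0.5423]], R = [[6.4807, -0.1543, 2.4689], [0.0000, 5.0967, 1.4482], [0.0000, 0.0000, 3.1317]]

w_1 = (-3, -4, -1, 4); ‖w_1‖ = 6.4807, so e_1 = (-0.4629, -0.6172, -0.1543, 0.6172).
e_1·w_2 = (-0.4629)·(-2) + (-0.6172)·(-2) + (-0.1543)·3 + 0.6172·(-3) = -0.1543.
u_2 = w_2 + 0.1543·e_1 = (-2.0714, -2.0952, 2.9762, -2.9048).
‖u_2‖ = 5.0967, so e_2 = (-0.4064, -0.4111, 0.5839, -0.5699).
e_1·w_3 = (-0.4629)·(-2) + (-0.6172)·(-3) + (-0.1543)·(-2) + 0.6172·(-1) = 2.4689; e_2·w_3 = (-0.4064)·(-2) + (-0.4111)·(-3) + 0.5839·(-2) + (-0.5699)·(-1) = 1.4482.
u_3 = w_3 − 2.4689·e_1 − 1.4482·e_2 = (-0.2686, -0.8808, -2.4647, -1.6984).
‖u_3‖ = 3.1317, so e_3 = (-0.0858, -0.2813, -0.7870, -0.5423).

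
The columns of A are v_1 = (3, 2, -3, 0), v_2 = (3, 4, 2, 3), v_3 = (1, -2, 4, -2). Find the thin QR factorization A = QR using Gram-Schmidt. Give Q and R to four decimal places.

e_1 = v_1/‖v_1‖ = (3, 2, -3, 0)/4.6904 = (0.6396, 0.4264, -0.6396, 0.0000).
r_{12} = e_1·v_2 = 2.3452.
u_2 = v_2 − 2.3452·e_1 = (1.5000, 3.0000, 3.5000, 3.0000).
‖u_2‖ = 5.7009, so e_2 = (0.2631, 0.5262, 0.6139, 0.5262).
r_{13} = e_1·v_3 = -2.7716; r_{23} = e_2·v_3 = 0.6139.
u_3 = v_3 + 2.7716·e_1 − 0.6139·e_2 = (2.6112, -1.1413, 1.8503, -2.3231).
‖u_3‖ = 4.1160, so e_3 = (0.6344, -0.2773, 0.4496, -0.5644).

Q = [[0.6396, 0.2631, 0.6344], [0.4264, 0.5262, -0.2773], [-0.6396, 0.6139, 0.4496], [0.0000, 0.5262, -0.5644]], R = [[4.6904, 2.3452, -2.7716], [0.0000, 5.7009, 0.6139], [0.0000, 0.0000, 4.1160]]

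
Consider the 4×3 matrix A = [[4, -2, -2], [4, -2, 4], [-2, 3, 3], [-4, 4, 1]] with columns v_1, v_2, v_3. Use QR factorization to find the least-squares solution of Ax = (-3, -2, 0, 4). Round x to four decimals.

x = (-0.7917, -0.1389, 0.0556)

q_1 = v_1/‖v_1‖ = (4, 4, -2, -4)/7.2111 = (0.5547, 0.5547, -0.2774, -0.5547).
r_{12} = q_1·v_2 = -5.2697.
u_2 = v_2 + 5.2697·q_1 = (0.9231, 0.9231, 1.5385, 1.0769).
‖u_2‖ = 2.2871, so q_2 = (0.4036, 0.4036, 0.6727, 0.4709).
r_{13} = q_1·v_3 = -0.2774; r_{23} = q_2·v_3 = 3.2961.
u_3 = v_3 + 0.2774·q_1 − 3.2961·q_2 = (-3.1765, 2.8235, 0.7059, -0.7059).
‖u_3‖ = 4.3656, so q_3 = (-0.7276, 0.6468, 0.1617, -0.1617).
Qᵀb = (-4.9923, -0.1345, 0.2425).
Back-substitute: x_3 = 0.2425/4.3656 = 0.0556.
x_2 = (-0.1345 − 3.2961·0.0556)/2.2871 = -0.1389.
x_1 = (-4.9923 + 5.2697·(-0.1389) + 0.2774·0.0556)/7.2111 = -0.7917.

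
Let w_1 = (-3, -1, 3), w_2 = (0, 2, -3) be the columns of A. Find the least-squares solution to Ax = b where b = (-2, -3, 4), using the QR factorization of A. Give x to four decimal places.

x = (0.5952, -0.8810)

w_1 = (-3, -1, 3); ‖w_1‖ = 4.3589, so e_1 = (-0.6882, -0.2294, 0.6882).
e_1·w_2 = (-0.6882)·0 + (-0.2294)·2 + 0.6882·(-3) = -2.5236.
u_2 = w_2 + 2.5236·e_1 = (-1.7368, 1.4211, -1.2632).
‖u_2‖ = 2.5752, so e_2 = (-0.6745, 0.5518, -0.4905).
Qᵀb = (4.8177, -2.2686).
Back-substitute: x_2 = -2.2686/2.5752 = -0.8810.
x_1 = (4.8177 + 2.5236·(-0.8810))/4.3589 = 0.5952.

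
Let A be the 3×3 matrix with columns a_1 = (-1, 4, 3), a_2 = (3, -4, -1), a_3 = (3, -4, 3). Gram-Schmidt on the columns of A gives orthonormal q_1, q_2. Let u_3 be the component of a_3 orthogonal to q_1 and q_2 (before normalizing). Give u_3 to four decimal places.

u_3 = (-1.3333, -1.3333, 1.3333)

q_1 = a_1/‖a_1‖ = (-1, 4, 3)/5.0990 = (-0.1961, 0.7845, 0.5883).
r_{12} = q_1·a_2 = -4.3146.
u_2 = a_2 + 4.3146·q_1 = (2.1538, -0.6154, 1.5385).
‖u_2‖ = 2.7175, so q_2 = (0.7926, -0.2265, 0.5661).
r_{13} = q_1·a_3 = -1.9612; r_{23} = q_2·a_3 = 4.9820.
u_3 = a_3 + 1.9612·q_1 − 4.9820·q_2 = (-1.3333, -1.3333, 1.3333).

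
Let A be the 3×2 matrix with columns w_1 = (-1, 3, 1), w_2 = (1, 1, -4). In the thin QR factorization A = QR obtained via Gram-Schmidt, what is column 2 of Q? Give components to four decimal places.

w_1 = (-1, 3, 1); ‖w_1‖ = 3.3166, so q_1 = (-0.3015, 0.9045, 0.3015).
q_1·w_2 = (-0.3015)·1 + 0.9045·1 + 0.3015·(-4) = -0.6030.
u_2 = w_2 + 0.6030·q_1 = (0.8182, 1.5455, -3.8182).
‖u_2‖ = 4.1996, so q_2 = (0.1948, 0.3680, -0.9092).

q_2 = (0.1948, 0.3680, -0.9092)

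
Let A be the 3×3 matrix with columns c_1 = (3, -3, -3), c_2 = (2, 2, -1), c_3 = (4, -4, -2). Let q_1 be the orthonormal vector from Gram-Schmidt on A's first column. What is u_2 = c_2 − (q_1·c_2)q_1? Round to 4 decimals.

c_1 = (3, -3, -3); ‖c_1‖ = 5.1962, so q_1 = (0.5774, -0.5774, -0.5774).
q_1·c_2 = 0.5774·2 + (-0.5774)·2 + (-0.5774)·(-1) = 0.5774.
u_2 = c_2 − 0.5774·q_1 = (1.6667, 2.3333, -0.6667).

u_2 = (1.6667, 2.3333, -0.6667)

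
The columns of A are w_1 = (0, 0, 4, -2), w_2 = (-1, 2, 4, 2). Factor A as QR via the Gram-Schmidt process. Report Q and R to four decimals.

Q = [[0.0000, -0.2370], [0.0000, 0.4740], [0.8944, 0.3792], [-0.4472, 0.7585]], R = [[4.4721, 2.6833], [0.0000, 4.2190]]

e_1 = w_1/‖w_1‖ = (0, 0, 4, -2)/4.4721 = (0.0000, 0.0000, 0.8944, -0.4472).
r_{12} = e_1·w_2 = 2.6833.
u_2 = w_2 − 2.6833·e_1 = (-1.0000, 2.0000, 1.6000, 3.2000).
‖u_2‖ = 4.2190, so e_2 = (-0.2370, 0.4740, 0.3792, 0.7585).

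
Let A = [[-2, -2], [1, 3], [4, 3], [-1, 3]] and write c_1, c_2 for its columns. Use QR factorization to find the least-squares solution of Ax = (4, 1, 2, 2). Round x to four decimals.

x = (-0.3357, 0.3991)

c_1 = (-2, 1, 4, -1); ‖c_1‖ = 4.6904, so e_1 = (-0.4264, 0.2132, 0.8528, -0.2132).
e_1·c_2 = (-0.4264)·(-2) + 0.2132·3 + 0.8528·3 + (-0.2132)·3 = 3.4112.
u_2 = c_2 − 3.4112·e_1 = (-0.5455, 2.2727, 0.0909, 3.7273).
‖u_2‖ = 4.4004, so e_2 = (-0.1240, 0.5165, 0.0207, 0.8470).
Qᵀb = (-0.2132, 1.7560).
Back-substitute: x_2 = 1.7560/4.4004 = 0.3991.
x_1 = (-0.2132 − 3.4112·0.3991)/4.6904 = -0.3357.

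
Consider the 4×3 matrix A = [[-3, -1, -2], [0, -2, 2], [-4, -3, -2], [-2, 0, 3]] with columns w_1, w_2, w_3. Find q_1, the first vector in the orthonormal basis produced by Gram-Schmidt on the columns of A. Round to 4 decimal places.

w_1 = (-3, 0, -4, -2); ‖w_1‖ = 5.3852, so q_1 = (-0.5571, 0.0000, -0.7428, -0.3714).

q_1 = (-0.5571, 0.0000, -0.7428, -0.3714)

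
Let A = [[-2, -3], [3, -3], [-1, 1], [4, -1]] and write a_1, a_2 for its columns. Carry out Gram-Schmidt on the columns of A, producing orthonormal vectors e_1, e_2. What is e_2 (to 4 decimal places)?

e_2 = (-0.8359, -0.5205, 0.1735, 0.0158)

a_1 = (-2, 3, -1, 4); ‖a_1‖ = 5.4772, so e_1 = (-0.3651, 0.5477, -0.1826, 0.7303).
e_1·a_2 = (-0.3651)·(-3) + 0.5477·(-3) + (-0.1826)·1 + 0.7303·(-1) = -1.4606.
u_2 = a_2 + 1.4606·e_1 = (-3.5333, -2.2000, 0.7333, 0.0667).
‖u_2‖ = 4.2269, so e_2 = (-0.8359, -0.5205, 0.1735, 0.0158).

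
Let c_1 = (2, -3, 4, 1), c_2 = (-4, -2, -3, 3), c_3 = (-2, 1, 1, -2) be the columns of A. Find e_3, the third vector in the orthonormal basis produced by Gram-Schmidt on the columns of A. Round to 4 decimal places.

c_1 = (2, -3, 4, 1); ‖c_1‖ = 5.4772, so e_1 = (0.3651, -0.5477, 0.7303, 0.1826).
e_1·c_2 = 0.3651·(-4) + (-0.5477)·(-2) + 0.7303·(-3) + 0.1826·3 = -2.0083.
u_2 = c_2 + 2.0083·e_1 = (-3.2667, -3.1000, -1.5333, 3.3667).
‖u_2‖ = 5.8281, so e_2 = (-0.5605, -0.5319, -0.2631, 0.5777).
e_1·c_3 = 0.3651·(-2) + (-0.5477)·1 + 0.7303·1 + 0.1826·(-2) = -0.9129; e_2·c_3 = (-0.5605)·(-2) + (-0.5319)·1 + (-0.2631)·1 + 0.5777·(-2) = -0.8293.
u_3 = c_3 + 0.9129·e_1 + 0.8293·e_2 = (-2.1315, 0.0589, 1.4485, -1.3543).
‖u_3‖ = 2.9119, so e_3 = (-0.7320, 0.0202, 0.4974, -0.4651).

e_3 = (-0.7320, 0.0202, 0.4974, -0.4651)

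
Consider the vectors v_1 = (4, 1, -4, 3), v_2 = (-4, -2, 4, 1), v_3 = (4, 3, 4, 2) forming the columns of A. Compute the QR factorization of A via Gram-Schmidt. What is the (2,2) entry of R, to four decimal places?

r_{22} = 3.7575

v_1 = (4, 1, -4, 3); ‖v_1‖ = 6.4807, so q_1 = (0.6172, 0.1543, -0.6172, 0.4629).
q_1·v_2 = 0.6172·(-4) + 0.1543·(-2) + (-0.6172)·4 + 0.4629·1 = -4.7834.
u_2 = v_2 + 4.7834·q_1 = (-1.0476, -1.2619, 1.0476, 3.2143).
r_{22} = ‖u_2‖ = 3.7575.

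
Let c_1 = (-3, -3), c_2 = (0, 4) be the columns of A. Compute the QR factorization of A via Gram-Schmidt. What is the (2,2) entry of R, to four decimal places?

q_1 = c_1/‖c_1‖ = (-3, -3)/4.2426 = (-0.7071, -0.7071).
r_{12} = q_1·c_2 = -2.8284.
u_2 = c_2 + 2.8284·q_1 = (-2.0000, 2.0000).
r_{22} = ‖u_2‖ = 2.8284.

r_{22} = 2.8284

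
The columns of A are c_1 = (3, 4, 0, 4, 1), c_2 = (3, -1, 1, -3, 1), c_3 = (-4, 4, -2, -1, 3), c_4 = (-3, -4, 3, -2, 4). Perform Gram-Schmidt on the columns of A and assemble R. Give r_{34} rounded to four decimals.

c_1 = (3, 4, 0, 4, 1); ‖c_1‖ = 6.4807, so e_1 = (0.4629, 0.6172, 0.0000, 0.6172, 0.1543).
e_1·c_2 = 0.4629·3 + 0.6172·(-1) + 0.0000·1 + 0.6172·(-3) + 0.1543·1 = -0.9258.
u_2 = c_2 + 0.9258·e_1 = (3.4286, -0.4286, 1.0000, -2.4286, 1.1429).
‖u_2‖ = 4.4881, so e_2 = (0.7639, -0.0955, 0.2228, -0.5411, 0.2546).
e_1·c_3 = 0.4629·(-4) + 0.6172·4 + 0.0000·(-2) + 0.6172·(-1) + 0.1543·3 = 0.4629; e_2·c_3 = 0.7639·(-4) + (-0.0955)·4 + 0.2228·(-2) + (-0.5411)·(-1) + 0.2546·3 = -2.5783.
u_3 = c_3 − 0.4629·e_1 + 2.5783·e_2 = (-2.2447, 3.4681, -1.4255, -2.6809, 3.5851).
‖u_3‖ = 6.2561, so e_3 = (-0.3588, 0.5544, -0.2279, -0.4285, 0.5731).
r_{34} = e_3·c_4 = 1.3247.

r_{34} = 1.3247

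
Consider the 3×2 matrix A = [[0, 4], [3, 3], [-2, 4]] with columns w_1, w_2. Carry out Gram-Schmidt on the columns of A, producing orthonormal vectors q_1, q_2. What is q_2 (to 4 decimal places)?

q_2 = (0.6253, 0.4329, 0.6493)

q_1 = w_1/‖w_1‖ = (0, 3, -2)/3.6056 = (0.0000, 0.8321, -0.5547).
r_{12} = q_1·w_2 = 0.2774.
u_2 = w_2 − 0.2774·q_1 = (4.0000, 2.7692, 4.1538).
‖u_2‖ = 6.3971, so q_2 = (0.6253, 0.4329, 0.6493).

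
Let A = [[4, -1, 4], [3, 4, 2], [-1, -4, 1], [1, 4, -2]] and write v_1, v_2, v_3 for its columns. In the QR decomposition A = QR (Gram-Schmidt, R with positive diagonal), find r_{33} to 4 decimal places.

r_{33} = 1.4979

e_1 = v_1/‖v_1‖ = (4, 3, -1, 1)/5.1962 = (0.7698, 0.5774, -0.1925, 0.1925).
r_{12} = e_1·v_2 = 3.0792.
u_2 = v_2 − 3.0792·e_1 = (-3.3704, 2.2222, -3.4074, 3.4074).
‖u_2‖ = 6.2864, so e_2 = (-0.5361, 0.3535, -0.5420, 0.5420).
r_{13} = e_1·v_3 = 3.6566; r_{23} = e_2·v_3 = -3.0637.
u_3 = v_3 − 3.6566·e_1 + 3.0637·e_2 = (-0.4574, 0.9719, 0.0431, -1.0431).
r_{33} = ‖u_3‖ = 1.4979.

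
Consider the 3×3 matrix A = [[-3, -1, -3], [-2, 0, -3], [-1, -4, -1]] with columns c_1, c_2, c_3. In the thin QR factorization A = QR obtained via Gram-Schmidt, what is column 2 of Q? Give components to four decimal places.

q_2 = (0.1361, 0.2722, -0.9526)

q_1 = c_1/‖c_1‖ = (-3, -2, -1)/3.7417 = (-0.8018, -0.5345, -0.2673).
r_{12} = q_1·c_2 = 1.8708.
u_2 = c_2 − 1.8708·q_1 = (0.5000, 1.0000, -3.5000).
‖u_2‖ = 3.6742, so q_2 = (0.1361, 0.2722, -0.9526).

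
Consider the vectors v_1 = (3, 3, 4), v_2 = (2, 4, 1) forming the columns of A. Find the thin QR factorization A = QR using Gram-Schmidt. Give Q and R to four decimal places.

e_1 = v_1/‖v_1‖ = (3, 3, 4)/5.8310 = (0.5145, 0.5145, 0.6860).
r_{12} = e_1·v_2 = 3.7730.
u_2 = v_2 − 3.7730·e_1 = (0.0588, 2.0588, -1.5882).
‖u_2‖ = 2.6009, so e_2 = (0.0226, 0.7916, -0.6106).

Q = [[0.5145, 0.0226], [0.5145, 0.7916], [0.6860, -0.6106]], R = [[5.8310, 3.7730], [0.0000, 2.6009]]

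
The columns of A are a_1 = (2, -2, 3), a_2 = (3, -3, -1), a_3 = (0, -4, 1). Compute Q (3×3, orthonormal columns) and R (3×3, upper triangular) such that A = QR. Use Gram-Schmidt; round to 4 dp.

Q = [[0.4851, 0.5145, -0.7071], [-0.4851, -0.5145, -0.7071], [0.7276, -0.6860, 0.0000]], R = [[4.1231, 2.1828, 2.6679], [0.0000, 3.7730, 1.3720], [0.0000, 0.0000, 2.8284]]

e_1 = a_1/‖a_1‖ = (2, -2, 3)/4.1231 = (0.4851, -0.4851, 0.7276).
r_{12} = e_1·a_2 = 2.1828.
u_2 = a_2 − 2.1828·e_1 = (1.9412, -1.9412, -2.5882).
‖u_2‖ = 3.7730, so e_2 = (0.5145, -0.5145, -0.6860).
r_{13} = e_1·a_3 = 2.6679; r_{23} = e_2·a_3 = 1.3720.
u_3 = a_3 − 2.6679·e_1 − 1.3720·e_2 = (-2.0000, -2.0000, 0.0000).
‖u_3‖ = 2.8284, so e_3 = (-0.7071, -0.7071, 0.0000).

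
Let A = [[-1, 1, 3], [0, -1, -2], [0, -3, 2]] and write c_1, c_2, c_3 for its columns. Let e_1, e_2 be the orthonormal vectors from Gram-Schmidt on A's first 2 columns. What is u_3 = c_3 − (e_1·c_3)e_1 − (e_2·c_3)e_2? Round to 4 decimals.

u_3 = (0.0000, -2.4000, 0.8000)

c_1 = (-1, 0, 0); ‖c_1‖ = 1.0000, so e_1 = (-1.0000, 0.0000, 0.0000).
e_1·c_2 = (-1.0000)·1 + 0.0000·(-1) + 0.0000·(-3) = -1.0000.
u_2 = c_2 + 1.0000·e_1 = (0.0000, -1.0000, -3.0000).
‖u_2‖ = 3.1623, so e_2 = (0.0000, -0.3162, -0.9487).
e_1·c_3 = (-1.0000)·3 + 0.0000·(-2) + 0.0000·2 = -3.0000; e_2·c_3 = 0.0000·3 + (-0.3162)·(-2) + (-0.9487)·2 = -1.2649.
u_3 = c_3 + 3.0000·e_1 + 1.2649·e_2 = (0.0000, -2.4000, 0.8000).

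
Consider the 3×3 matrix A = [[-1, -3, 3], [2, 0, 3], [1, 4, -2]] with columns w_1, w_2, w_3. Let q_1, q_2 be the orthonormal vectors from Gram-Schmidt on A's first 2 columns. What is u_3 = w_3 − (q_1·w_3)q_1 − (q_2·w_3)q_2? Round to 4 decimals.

w_1 = (-1, 2, 1); ‖w_1‖ = 2.4495, so q_1 = (-0.4082, 0.8165, 0.4082).
q_1·w_2 = (-0.4082)·(-3) + 0.8165·0 + 0.4082·4 = 2.8577.
u_2 = w_2 − 2.8577·q_1 = (-1.8333, -2.3333, 2.8333).
‖u_2‖ = 4.1028, so q_2 = (-0.4468, -0.5687, 0.6906).
q_1·w_3 = (-0.4082)·3 + 0.8165·3 + 0.4082·(-2) = 0.4082; q_2·w_3 = (-0.4468)·3 + (-0.5687)·3 + 0.6906·(-2) = -4.4278.
u_3 = w_3 − 0.4082·q_1 + 4.4278·q_2 = (1.1881, 0.1485, 0.8911).

u_3 = (1.1881, 0.1485, 0.8911)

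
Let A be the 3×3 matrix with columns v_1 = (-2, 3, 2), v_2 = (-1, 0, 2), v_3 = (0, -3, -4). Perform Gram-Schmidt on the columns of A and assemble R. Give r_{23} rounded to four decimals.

v_1 = (-2, 3, 2); ‖v_1‖ = 4.1231, so e_1 = (-0.4851, 0.7276, 0.4851).
e_1·v_2 = (-0.4851)·(-1) + 0.7276·0 + 0.4851·2 = 1.4552.
u_2 = v_2 − 1.4552·e_1 = (-0.2941, -1.0588, 1.2941).
‖u_2‖ = 1.6977, so e_2 = (-0.1732, -0.6237, 0.7623).
r_{23} = e_2·v_3 = -1.1780.

r_{23} = -1.1780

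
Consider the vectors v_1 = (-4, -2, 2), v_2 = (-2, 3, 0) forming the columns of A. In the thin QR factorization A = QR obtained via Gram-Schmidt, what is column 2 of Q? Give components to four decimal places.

q_2 = (-0.4652, 0.8840, -0.0465)

v_1 = (-4, -2, 2); ‖v_1‖ = 4.8990, so q_1 = (-0.8165, -0.4082, 0.4082).
q_1·v_2 = (-0.8165)·(-2) + (-0.4082)·3 + 0.4082·0 = 0.4082.
u_2 = v_2 − 0.4082·q_1 = (-1.6667, 3.1667, -0.1667).
‖u_2‖ = 3.5824, so q_2 = (-0.4652, 0.8840, -0.0465).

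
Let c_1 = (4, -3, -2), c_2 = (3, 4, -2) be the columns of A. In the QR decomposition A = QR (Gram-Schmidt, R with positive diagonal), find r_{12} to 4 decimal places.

e_1 = c_1/‖c_1‖ = (4, -3, -2)/5.3852 = (0.7428, -0.5571, -0.3714).
r_{12} = e_1·c_2 = 0.7428.

r_{12} = 0.7428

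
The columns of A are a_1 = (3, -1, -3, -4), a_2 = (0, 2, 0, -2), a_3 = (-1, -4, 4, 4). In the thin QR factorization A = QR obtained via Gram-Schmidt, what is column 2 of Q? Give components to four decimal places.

e_2 = (-0.1948, 0.8224, 0.1948, -0.4978)

e_1 = a_1/‖a_1‖ = (3, -1, -3, -4)/5.9161 = (0.5071, -0.1690, -0.5071, -0.6761).
r_{12} = e_1·a_2 = 1.0142.
u_2 = a_2 − 1.0142·e_1 = (-0.5143, 2.1714, 0.5143, -1.3143).
‖u_2‖ = 2.6403, so e_2 = (-0.1948, 0.8224, 0.1948, -0.4978).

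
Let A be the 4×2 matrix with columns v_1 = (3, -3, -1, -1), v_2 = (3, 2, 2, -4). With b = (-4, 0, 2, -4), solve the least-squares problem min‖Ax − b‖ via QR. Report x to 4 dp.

x = (-0.5827, 0.3307)

v_1 = (3, -3, -1, -1); ‖v_1‖ = 4.4721, so q_1 = (0.6708, -0.6708, -0.2236, -0.2236).
q_1·v_2 = 0.6708·3 + (-0.6708)·2 + (-0.2236)·2 + (-0.2236)·(-4) = 1.1180.
u_2 = v_2 − 1.1180·q_1 = (2.2500, 2.7500, 2.2500, -3.7500).
‖u_2‖ = 5.6347, so q_2 = (0.3993, 0.4880, 0.3993, -0.6655).
Qᵀb = (-2.2361, 1.8634).
Back-substitute: x_2 = 1.8634/5.6347 = 0.3307.
x_1 = (-2.2361 − 1.1180·0.3307)/4.4721 = -0.5827.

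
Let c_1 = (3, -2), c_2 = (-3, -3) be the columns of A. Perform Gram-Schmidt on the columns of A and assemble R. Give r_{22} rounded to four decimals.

r_{22} = 4.1603

q_1 = c_1/‖c_1‖ = (3, -2)/3.6056 = (0.8321, -0.5547).
r_{12} = q_1·c_2 = -0.8321.
u_2 = c_2 + 0.8321·q_1 = (-2.3077, -3.4615).
r_{22} = ‖u_2‖ = 4.1603.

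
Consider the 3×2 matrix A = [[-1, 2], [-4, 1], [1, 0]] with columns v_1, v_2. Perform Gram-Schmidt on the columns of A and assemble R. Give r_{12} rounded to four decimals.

r_{12} = -1.4142

q_1 = v_1/‖v_1‖ = (-1, -4, 1)/4.2426 = (-0.2357, -0.9428, 0.2357).
r_{12} = q_1·v_2 = -1.4142.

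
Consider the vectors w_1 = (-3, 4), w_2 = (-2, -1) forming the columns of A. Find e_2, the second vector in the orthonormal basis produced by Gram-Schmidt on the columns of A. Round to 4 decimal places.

w_1 = (-3, 4); ‖w_1‖ = 5.0000, so e_1 = (-0.6000, 0.8000).
e_1·w_2 = (-0.6000)·(-2) + 0.8000·(-1) = 0.4000.
u_2 = w_2 − 0.4000·e_1 = (-1.7600, -1.3200).
‖u_2‖ = 2.2000, so e_2 = (-0.8000, -0.6000).

e_2 = (-0.8000, -0.6000)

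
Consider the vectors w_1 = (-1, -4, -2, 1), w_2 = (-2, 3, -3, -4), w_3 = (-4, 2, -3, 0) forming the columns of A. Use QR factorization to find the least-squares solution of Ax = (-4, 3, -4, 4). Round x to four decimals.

x = (-0.2975, -0.8511, 1.8680)

e_1 = w_1/‖w_1‖ = (-1, -4, -2, 1)/4.6904 = (-0.2132, -0.8528, -0.4264, 0.2132).
r_{12} = e_1·w_2 = -1.7056.
u_2 = w_2 + 1.7056·e_1 = (-2.3636, 1.5455, -3.7273, -3.6364).
‖u_2‖ = 5.9238, so e_2 = (-0.3990, 0.2609, -0.6292, -0.6139).
r_{13} = e_1·w_3 = 0.4264; r_{23} = e_2·w_3 = 4.0054.
u_3 = w_3 − 0.4264·e_1 − 4.0054·e_2 = (-2.3109, 1.3187, -0.2979, 2.3679).
‖u_3‖ = 3.5742, so e_3 = (-0.6466, 0.3689, -0.0834, 0.6625).
Qᵀb = (0.8528, 2.4401, 6.6765).
Back-substitute: x_3 = 6.6765/3.5742 = 1.8680.
x_2 = (2.4401 − 4.0054·1.8680)/5.9238 = -0.8511.
x_1 = (0.8528 + 1.7056·(-0.8511) − 0.4264·1.8680)/4.6904 = -0.2975.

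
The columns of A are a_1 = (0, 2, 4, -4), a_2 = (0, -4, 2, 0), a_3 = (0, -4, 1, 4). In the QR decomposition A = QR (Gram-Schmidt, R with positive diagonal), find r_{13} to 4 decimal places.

r_{13} = -3.3333

e_1 = a_1/‖a_1‖ = (0, 2, 4, -4)/6.0000 = (0.0000, 0.3333, 0.6667, -0.6667).
r_{13} = e_1·a_3 = -3.3333.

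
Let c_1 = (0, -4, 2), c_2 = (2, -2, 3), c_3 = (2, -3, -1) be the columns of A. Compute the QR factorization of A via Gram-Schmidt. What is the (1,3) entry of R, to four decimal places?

r_{13} = 2.2361

e_1 = c_1/‖c_1‖ = (0, -4, 2)/4.4721 = (0.0000, -0.8944, 0.4472).
r_{13} = e_1·c_3 = 2.2361.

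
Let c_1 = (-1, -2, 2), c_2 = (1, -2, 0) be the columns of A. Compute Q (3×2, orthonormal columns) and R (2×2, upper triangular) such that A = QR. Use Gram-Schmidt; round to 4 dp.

e_1 = c_1/‖c_1‖ = (-1, -2, 2)/3.0000 = (-0.3333, -0.6667, 0.6667).
r_{12} = e_1·c_2 = 1.0000.
u_2 = c_2 − 1.0000·e_1 = (1.3333, -1.3333, -0.6667).
‖u_2‖ = 2.0000, so e_2 = (0.6667, -0.6667, -0.3333).

Q = [[-0.3333, 0.6667], [-0.6667, -0.6667], [0.6667, -0.3333]], R = [[3.0000, 1.0000], [0.0000, 2.0000]]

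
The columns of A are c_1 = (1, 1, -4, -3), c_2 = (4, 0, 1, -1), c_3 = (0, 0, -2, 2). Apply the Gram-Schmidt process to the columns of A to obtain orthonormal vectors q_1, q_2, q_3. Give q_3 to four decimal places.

q_3 = (0.3270, -0.0385, -0.5193, 0.7886)

q_1 = c_1/‖c_1‖ = (1, 1, -4, -3)/5.1962 = (0.1925, 0.1925, -0.7698, -0.5774).
r_{12} = q_1·c_2 = 0.5774.
u_2 = c_2 − 0.5774·q_1 = (3.8889, -0.1111, 1.4444, -0.6667).
‖u_2‖ = 4.2032, so q_2 = (0.9252, -0.0264, 0.3437, -0.1586).
r_{13} = q_1·c_3 = 0.3849; r_{23} = q_2·c_3 = -1.0045.
u_3 = c_3 − 0.3849·q_1 + 1.0045·q_2 = (0.8553, -0.1006, -1.3585, 2.0629).
‖u_3‖ = 2.6159, so q_3 = (0.3270, -0.0385, -0.5193, 0.7886).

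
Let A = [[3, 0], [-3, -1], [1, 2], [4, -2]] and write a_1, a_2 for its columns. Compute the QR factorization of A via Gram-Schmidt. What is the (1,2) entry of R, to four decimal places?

r_{12} = -0.5071

a_1 = (3, -3, 1, 4); ‖a_1‖ = 5.9161, so q_1 = (0.5071, -0.5071, 0.1690, 0.6761).
r_{12} = q_1·a_2 = -0.5071.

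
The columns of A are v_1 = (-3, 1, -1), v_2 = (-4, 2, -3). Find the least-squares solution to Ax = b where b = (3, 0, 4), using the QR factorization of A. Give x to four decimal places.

e_1 = v_1/‖v_1‖ = (-3, 1, -1)/3.3166 = (-0.9045, 0.3015, -0.3015).
r_{12} = e_1·v_2 = 5.1257.
u_2 = v_2 − 5.1257·e_1 = (0.6364, 0.4545, -1.4545).
‖u_2‖ = 1.6514, so e_2 = (0.3853, 0.2752, -0.8808).
Qᵀb = (-3.9196, -2.3671).
Back-substitute: x_2 = -2.3671/1.6514 = -1.4333.
x_1 = (-3.9196 − 5.1257·(-1.4333))/3.3166 = 1.0333.

x = (1.0333, -1.4333)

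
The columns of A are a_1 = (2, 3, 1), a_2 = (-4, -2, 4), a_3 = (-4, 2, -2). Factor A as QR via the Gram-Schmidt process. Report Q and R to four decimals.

Q = [[0.5345, -0.4787, -0.6965], [0.8018, 0.0266, 0.5970], [0.2673, 0.8776, -0.3980]], R = [[3.7417, -2.6726, -1.0690], [0.0000, 5.3719, 0.2127], [0.0000, 0.0000, 4.7762]]

q_1 = a_1/‖a_1‖ = (2, 3, 1)/3.7417 = (0.5345, 0.8018, 0.2673).
r_{12} = q_1·a_2 = -2.6726.
u_2 = a_2 + 2.6726·q_1 = (-2.5714, 0.1429, 4.7143).
‖u_2‖ = 5.3719, so q_2 = (-0.4787, 0.0266, 0.8776).
r_{13} = q_1·a_3 = -1.0690; r_{23} = q_2·a_3 = 0.2127.
u_3 = a_3 + 1.0690·q_1 − 0.2127·q_2 = (-3.3267, 2.8515, -1.9010).
‖u_3‖ = 4.7762, so q_3 = (-0.6965, 0.5970, -0.3980).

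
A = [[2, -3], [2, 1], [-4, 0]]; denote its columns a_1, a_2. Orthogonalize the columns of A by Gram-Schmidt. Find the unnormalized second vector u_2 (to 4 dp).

u_2 = (-2.6667, 1.3333, -0.6667)

e_1 = a_1/‖a_1‖ = (2, 2, -4)/4.8990 = (0.4082, 0.4082, -0.8165).
r_{12} = e_1·a_2 = -0.8165.
u_2 = a_2 + 0.8165·e_1 = (-2.6667, 1.3333, -0.6667).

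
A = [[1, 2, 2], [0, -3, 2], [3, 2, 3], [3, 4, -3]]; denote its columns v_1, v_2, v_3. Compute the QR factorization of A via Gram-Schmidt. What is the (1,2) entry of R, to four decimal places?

q_1 = v_1/‖v_1‖ = (1, 0, 3, 3)/4.3589 = (0.2294, 0.0000, 0.6882, 0.6882).
r_{12} = q_1·v_2 = 4.5883.

r_{12} = 4.5883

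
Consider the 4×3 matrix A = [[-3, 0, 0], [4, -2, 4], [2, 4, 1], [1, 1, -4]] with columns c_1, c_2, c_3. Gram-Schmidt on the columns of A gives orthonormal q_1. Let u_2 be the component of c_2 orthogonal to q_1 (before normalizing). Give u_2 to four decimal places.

c_1 = (-3, 4, 2, 1); ‖c_1‖ = 5.4772, so q_1 = (-0.5477, 0.7303, 0.3651, 0.1826).
q_1·c_2 = (-0.5477)·0 + 0.7303·(-2) + 0.3651·4 + 0.1826·1 = 0.1826.
u_2 = c_2 − 0.1826·q_1 = (0.1000, -2.1333, 3.9333, 0.9667).

u_2 = (0.1000, -2.1333, 3.9333, 0.9667)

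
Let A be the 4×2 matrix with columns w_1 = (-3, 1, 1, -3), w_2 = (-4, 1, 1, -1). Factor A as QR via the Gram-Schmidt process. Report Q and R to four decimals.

q_1 = w_1/‖w_1‖ = (-3, 1, 1, -3)/4.4721 = (-0.6708, 0.2236, 0.2236, -0.6708).
r_{12} = q_1·w_2 = 3.8013.
u_2 = w_2 − 3.8013·q_1 = (-1.4500, 0.1500, 0.1500, 1.5500).
‖u_2‖ = 2.1331, so q_2 = (-0.6798, 0.0703, 0.0703, 0.7267).

Q = [[-0.6708, -0.6798], [0.2236, 0.0703], [0.2236, 0.0703], [-0.6708, 0.7267]], R = [[4.4721, 3.8013], [0.0000, 2.1331]]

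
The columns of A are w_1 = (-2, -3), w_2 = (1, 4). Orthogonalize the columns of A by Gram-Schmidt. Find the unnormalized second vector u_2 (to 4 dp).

w_1 = (-2, -3); ‖w_1‖ = 3.6056, so e_1 = (-0.5547, -0.8321).
e_1·w_2 = (-0.5547)·1 + (-0.8321)·4 = -3.8829.
u_2 = w_2 + 3.8829·e_1 = (-1.1538, 0.7692).

u_2 = (-1.1538, 0.7692)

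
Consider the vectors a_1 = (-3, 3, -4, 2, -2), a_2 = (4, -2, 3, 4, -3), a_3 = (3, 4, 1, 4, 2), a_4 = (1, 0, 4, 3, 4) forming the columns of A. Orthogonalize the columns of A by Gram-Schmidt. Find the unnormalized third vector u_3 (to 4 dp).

a_1 = (-3, 3, -4, 2, -2); ‖a_1‖ = 6.4807, so q_1 = (-0.4629, 0.4629, -0.6172, 0.3086, -0.3086).
q_1·a_2 = (-0.4629)·4 + 0.4629·(-2) + (-0.6172)·3 + 0.3086·4 + (-0.3086)·(-3) = -2.4689.
u_2 = a_2 + 2.4689·q_1 = (2.8571, -0.8571, 1.4762, 4.7619, -3.7619).
‖u_2‖ = 6.9213, so q_2 = (0.4128, -0.1238, 0.2133, 0.6880, -0.5435).
q_1·a_3 = (-0.4629)·3 + 0.4629·4 + (-0.6172)·1 + 0.3086·4 + (-0.3086)·2 = 0.4629; q_2·a_3 = 0.4128·3 + (-0.1238)·4 + 0.2133·1 + 0.6880·4 + (-0.5435)·2 = 2.6213.
u_3 = a_3 − 0.4629·q_1 − 2.6213·q_2 = (2.1322, 4.1103, 0.7266, 2.0537, 3.5676).

u_3 = (2.1322, 4.1103, 0.7266, 2.0537, 3.5676)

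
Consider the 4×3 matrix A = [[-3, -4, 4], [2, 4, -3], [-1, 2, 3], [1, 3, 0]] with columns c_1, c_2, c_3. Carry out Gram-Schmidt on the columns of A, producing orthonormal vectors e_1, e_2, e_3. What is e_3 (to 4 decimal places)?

e_3 = (-0.2825, -0.7369, -0.0123, 0.6141)

e_1 = c_1/‖c_1‖ = (-3, 2, -1, 1)/3.8730 = (-0.7746, 0.5164, -0.2582, 0.2582).
r_{12} = e_1·c_2 = 5.4222.
u_2 = c_2 − 5.4222·e_1 = (0.2000, 1.2000, 3.4000, 1.6000).
‖u_2‖ = 3.9497, so e_2 = (0.0506, 0.3038, 0.8608, 0.4051).
r_{13} = e_1·c_3 = -5.4222; r_{23} = e_2·c_3 = 1.8736.
u_3 = c_3 + 5.4222·e_1 − 1.8736·e_2 = (-0.2949, -0.7692, -0.0128, 0.6410).
‖u_3‖ = 1.0439, so e_3 = (-0.2825, -0.7369, -0.0123, 0.6141).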